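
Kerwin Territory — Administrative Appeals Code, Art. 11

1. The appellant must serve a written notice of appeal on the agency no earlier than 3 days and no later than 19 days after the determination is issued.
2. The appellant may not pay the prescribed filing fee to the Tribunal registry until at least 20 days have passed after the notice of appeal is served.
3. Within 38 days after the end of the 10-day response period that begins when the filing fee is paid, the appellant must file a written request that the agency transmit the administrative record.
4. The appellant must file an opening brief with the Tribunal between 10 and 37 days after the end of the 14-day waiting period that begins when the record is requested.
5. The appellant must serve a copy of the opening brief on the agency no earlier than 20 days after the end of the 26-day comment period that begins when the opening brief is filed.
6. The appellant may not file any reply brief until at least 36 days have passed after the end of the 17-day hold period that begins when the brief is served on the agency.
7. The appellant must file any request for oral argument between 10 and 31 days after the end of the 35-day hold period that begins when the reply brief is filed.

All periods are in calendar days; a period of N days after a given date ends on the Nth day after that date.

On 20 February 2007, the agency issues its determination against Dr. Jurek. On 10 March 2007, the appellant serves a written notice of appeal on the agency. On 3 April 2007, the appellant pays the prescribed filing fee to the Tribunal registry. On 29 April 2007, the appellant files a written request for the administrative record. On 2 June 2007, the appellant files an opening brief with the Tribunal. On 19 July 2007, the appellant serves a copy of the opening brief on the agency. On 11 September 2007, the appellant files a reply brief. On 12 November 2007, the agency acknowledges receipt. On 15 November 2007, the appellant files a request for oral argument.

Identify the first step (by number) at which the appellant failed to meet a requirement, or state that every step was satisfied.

(1) the permitted window runs from 20 February 2007 + 3 = 23 February 2007 to 20 February 2007 + 19 = 11 March 2007; 10 March 2007 falls inside that range.
(2) permitted from 10 March 2007 + 20 days = 30 March 2007 onward; 3 April 2007 is on or after that date.
(3) due by 13 April 2007 + 38 days = 21 May 2007; completed 29 April 2007, before the deadline.
(4) the permitted window runs from 13 May 2007 + 10 = 23 May 2007 to 13 May 2007 + 37 = 19 June 2007; done 2 June 2007, which is between those dates.
(5) permitted from 28 June 2007 + 20 days = 18 July 2007 onward; 19 July 2007 is on or after that date.
(6) permitted from 5 August 2007 + 36 days = 10 September 2007 onward; 11 September 2007 is on or after that date.
(7) the permitted window runs from 16 October 2007 + 10 = 26 October 2007 to 16 October 2007 + 31 = 16 November 2007; done 15 November 2007 — within the window.

None — every step was satisfied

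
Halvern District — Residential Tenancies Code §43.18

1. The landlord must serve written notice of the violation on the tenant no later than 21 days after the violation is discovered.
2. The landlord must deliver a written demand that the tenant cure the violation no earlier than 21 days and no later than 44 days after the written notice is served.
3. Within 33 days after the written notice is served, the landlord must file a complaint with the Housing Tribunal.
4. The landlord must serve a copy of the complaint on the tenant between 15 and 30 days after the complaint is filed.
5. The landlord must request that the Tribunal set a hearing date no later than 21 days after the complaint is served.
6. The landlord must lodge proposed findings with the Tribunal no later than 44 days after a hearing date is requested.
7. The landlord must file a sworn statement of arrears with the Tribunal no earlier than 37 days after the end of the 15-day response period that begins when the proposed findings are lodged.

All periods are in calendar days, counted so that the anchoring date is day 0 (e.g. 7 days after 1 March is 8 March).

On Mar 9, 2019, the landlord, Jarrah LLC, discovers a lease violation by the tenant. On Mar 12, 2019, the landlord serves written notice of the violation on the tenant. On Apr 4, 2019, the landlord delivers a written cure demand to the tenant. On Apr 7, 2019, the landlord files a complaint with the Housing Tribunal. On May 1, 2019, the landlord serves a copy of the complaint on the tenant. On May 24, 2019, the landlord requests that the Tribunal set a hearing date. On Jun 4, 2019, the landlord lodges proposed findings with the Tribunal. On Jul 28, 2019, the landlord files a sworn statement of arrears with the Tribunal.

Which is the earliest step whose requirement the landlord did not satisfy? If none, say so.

(1) due by Mar 9, 2019 + 21 days = Mar 30, 2019; done Mar 12, 2019 — timely.
(2) the permitted window runs from Mar 12, 2019 + 21 = Apr 2, 2019 to Mar 12, 2019 + 44 = Apr 25, 2019; Apr 4, 2019 falls inside that range.
(3) due by Mar 12, 2019 + 33 days = Apr 14, 2019; done Apr 7, 2019 — timely.
(4) the permitted window runs from Apr 7, 2019 + 15 = Apr 22, 2019 to Apr 7, 2019 + 30 = May 7, 2019; done May 1, 2019 — within the window.
(5) due by May 1, 2019 + 21 days = May 22, 2019; May 24, 2019 misses that deadline by 2 days.
No need to go further; step 5 was not satisfied.

Step 5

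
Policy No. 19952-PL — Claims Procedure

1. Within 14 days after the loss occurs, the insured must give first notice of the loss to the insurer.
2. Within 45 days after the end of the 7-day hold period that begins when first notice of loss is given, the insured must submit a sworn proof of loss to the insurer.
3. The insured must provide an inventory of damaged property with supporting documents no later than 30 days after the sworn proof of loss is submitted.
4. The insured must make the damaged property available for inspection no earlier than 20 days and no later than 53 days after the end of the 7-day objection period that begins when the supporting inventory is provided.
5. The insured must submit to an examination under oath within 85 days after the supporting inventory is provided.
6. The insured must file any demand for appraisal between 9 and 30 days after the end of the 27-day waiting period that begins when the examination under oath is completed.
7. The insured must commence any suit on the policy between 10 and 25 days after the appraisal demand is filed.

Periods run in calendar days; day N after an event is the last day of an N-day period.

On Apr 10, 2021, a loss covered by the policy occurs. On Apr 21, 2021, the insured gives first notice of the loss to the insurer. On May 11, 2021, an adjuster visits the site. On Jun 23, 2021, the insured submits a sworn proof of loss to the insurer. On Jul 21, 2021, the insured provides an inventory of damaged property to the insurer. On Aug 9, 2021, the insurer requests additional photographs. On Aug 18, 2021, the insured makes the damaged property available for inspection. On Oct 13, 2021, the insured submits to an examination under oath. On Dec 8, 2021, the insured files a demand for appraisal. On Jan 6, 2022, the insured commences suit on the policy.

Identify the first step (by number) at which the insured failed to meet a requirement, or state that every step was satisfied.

Step 2

(1) due by Apr 10, 2021 + 14 days = Apr 24, 2021; done Apr 21, 2021 — timely.
(2) due by Apr 28, 2021 + 45 days = Jun 12, 2021; not done until Jun 23, 2021, 11 days after the deadline.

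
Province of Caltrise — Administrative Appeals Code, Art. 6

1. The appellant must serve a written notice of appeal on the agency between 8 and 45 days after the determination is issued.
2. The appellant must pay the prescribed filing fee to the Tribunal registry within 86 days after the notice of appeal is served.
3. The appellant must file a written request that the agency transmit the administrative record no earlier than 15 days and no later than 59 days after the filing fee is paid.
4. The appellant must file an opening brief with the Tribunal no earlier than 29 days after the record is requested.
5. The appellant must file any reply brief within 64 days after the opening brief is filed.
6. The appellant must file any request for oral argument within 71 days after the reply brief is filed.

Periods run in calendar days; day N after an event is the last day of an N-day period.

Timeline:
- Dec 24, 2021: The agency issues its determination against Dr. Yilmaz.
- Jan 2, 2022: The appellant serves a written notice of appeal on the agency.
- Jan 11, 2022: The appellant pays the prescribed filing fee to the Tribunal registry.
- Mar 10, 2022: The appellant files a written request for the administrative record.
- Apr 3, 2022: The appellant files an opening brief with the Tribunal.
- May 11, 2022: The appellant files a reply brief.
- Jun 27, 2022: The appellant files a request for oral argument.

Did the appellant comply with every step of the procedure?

Step 1 — 8 and 45 days from Dec 24, 2021 (when the determination is issued) are Jan 1, 2022 and Feb 7, 2022 respectively; Jan 2, 2022 falls inside that range.
Step 2 — counting 86 days from Jan 2, 2022 (when the notice of appeal is served) gives a deadline of Mar 29, 2022; Jan 11, 2022 is within that limit.
Step 3 — 15 and 59 days from Jan 11, 2022 (when the filing fee is paid) are Jan 26, 2022 and Mar 11, 2022 respectively; Mar 10, 2022 falls inside that range.
Step 4 — must wait 29 days from Mar 10, 2022 (when the record is requested), so not before Apr 8, 2022; Apr 3, 2022 is 5 days before the earliest permitted date.

No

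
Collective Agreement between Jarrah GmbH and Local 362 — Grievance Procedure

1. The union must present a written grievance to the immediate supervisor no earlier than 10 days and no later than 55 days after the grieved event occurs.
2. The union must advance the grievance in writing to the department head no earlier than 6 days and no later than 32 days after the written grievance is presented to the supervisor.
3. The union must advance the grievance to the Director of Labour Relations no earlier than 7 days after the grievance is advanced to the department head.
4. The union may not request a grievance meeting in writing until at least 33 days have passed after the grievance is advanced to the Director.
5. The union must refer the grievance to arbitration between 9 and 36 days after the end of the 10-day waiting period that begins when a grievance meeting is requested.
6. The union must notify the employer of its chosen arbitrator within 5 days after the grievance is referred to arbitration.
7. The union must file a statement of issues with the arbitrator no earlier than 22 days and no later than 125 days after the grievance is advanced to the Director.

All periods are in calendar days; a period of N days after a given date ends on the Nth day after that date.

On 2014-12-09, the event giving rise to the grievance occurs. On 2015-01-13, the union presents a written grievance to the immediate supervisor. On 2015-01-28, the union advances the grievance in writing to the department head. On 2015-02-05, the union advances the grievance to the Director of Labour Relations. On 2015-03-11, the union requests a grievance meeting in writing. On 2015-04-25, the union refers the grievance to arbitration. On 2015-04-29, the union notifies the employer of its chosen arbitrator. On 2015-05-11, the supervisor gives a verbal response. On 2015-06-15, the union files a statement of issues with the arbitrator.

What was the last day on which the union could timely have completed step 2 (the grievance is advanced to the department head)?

Step 2 runs from 2015-01-13, when the written grievance is presented to the supervisor. The window is 6–32 days after 2015-01-13; it closes on 2015-02-14.

2015-02-14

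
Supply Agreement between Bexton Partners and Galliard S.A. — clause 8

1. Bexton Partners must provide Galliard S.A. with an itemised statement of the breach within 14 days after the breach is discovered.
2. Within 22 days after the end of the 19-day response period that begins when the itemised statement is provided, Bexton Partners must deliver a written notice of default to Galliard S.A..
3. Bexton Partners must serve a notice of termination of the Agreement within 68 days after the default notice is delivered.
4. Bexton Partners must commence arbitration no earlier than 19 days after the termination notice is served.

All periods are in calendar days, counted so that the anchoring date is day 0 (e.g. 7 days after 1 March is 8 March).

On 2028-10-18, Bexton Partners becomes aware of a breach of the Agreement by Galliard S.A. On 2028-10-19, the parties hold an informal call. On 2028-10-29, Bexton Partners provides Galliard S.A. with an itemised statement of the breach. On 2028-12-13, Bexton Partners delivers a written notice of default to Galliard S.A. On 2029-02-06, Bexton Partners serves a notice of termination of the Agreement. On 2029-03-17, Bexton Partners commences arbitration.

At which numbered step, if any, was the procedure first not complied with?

Step 2

Step 1 — counting 14 days from 2028-10-18 (when the breach is discovered) gives a deadline of 2028-11-01; done 2028-10-29 — timely.
Step 2 — counting 22 days from 2028-11-17 (end of the 19-day response period, which began when the itemised statement is provided on 2028-10-29) gives a deadline of 2028-12-09; done 2028-12-13 — 4 days late.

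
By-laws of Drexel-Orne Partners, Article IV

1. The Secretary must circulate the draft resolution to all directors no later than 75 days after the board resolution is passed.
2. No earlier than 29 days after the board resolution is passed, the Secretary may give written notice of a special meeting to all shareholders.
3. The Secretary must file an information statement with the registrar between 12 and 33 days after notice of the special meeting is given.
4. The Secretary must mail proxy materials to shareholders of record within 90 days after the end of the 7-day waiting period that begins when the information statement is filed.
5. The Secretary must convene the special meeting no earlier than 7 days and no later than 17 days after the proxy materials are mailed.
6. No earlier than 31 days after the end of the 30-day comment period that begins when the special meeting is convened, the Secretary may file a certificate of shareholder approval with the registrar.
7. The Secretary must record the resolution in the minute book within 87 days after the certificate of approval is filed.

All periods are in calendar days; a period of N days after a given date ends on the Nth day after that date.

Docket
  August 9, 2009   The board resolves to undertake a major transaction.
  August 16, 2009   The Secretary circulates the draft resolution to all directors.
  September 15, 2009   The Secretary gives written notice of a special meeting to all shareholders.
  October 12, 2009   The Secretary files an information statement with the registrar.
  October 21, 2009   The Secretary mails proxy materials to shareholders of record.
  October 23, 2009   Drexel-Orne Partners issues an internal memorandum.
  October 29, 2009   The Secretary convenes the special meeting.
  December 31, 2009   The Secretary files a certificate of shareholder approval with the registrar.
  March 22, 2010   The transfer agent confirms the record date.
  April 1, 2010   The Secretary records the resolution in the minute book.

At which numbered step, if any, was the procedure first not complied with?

Step 7

Step 1 — counting 75 days from August 9, 2009 (when the board resolution is passed) gives a deadline of October 23, 2009; August 16, 2009 is within that limit.
Step 2 — must wait 29 days from August 9, 2009 (when the board resolution is passed), so not before September 7, 2009; done September 15, 2009 — permitted.
Step 3 — 12 and 33 days from September 15, 2009 (when notice of the special meeting is given) are September 27, 2009 and October 18, 2009 respectively; October 12, 2009 falls inside that range.
Step 4 — counting 90 days from October 19, 2009 (end of the 7-day waiting period, which began when the information statement is filed on October 12, 2009) gives a deadline of January 17, 2010; October 21, 2009 is within that limit.
Step 5 — 7 and 17 days from October 21, 2009 (when the proxy materials are mailed) are October 28, 2009 and November 7, 2009 respectively; done October 29, 2009 — within the window.
Step 6 — must wait 31 days from November 28, 2009 (end of the 30-day comment period, which began when the special meeting is convened on October 29, 2009), so not before December 29, 2009; done December 31, 2009, after the minimum wait.
Step 7 — counting 87 days from December 31, 2009 (when the certificate of approval is filed) gives a deadline of March 28, 2010; done April 1, 2010 — 4 days late.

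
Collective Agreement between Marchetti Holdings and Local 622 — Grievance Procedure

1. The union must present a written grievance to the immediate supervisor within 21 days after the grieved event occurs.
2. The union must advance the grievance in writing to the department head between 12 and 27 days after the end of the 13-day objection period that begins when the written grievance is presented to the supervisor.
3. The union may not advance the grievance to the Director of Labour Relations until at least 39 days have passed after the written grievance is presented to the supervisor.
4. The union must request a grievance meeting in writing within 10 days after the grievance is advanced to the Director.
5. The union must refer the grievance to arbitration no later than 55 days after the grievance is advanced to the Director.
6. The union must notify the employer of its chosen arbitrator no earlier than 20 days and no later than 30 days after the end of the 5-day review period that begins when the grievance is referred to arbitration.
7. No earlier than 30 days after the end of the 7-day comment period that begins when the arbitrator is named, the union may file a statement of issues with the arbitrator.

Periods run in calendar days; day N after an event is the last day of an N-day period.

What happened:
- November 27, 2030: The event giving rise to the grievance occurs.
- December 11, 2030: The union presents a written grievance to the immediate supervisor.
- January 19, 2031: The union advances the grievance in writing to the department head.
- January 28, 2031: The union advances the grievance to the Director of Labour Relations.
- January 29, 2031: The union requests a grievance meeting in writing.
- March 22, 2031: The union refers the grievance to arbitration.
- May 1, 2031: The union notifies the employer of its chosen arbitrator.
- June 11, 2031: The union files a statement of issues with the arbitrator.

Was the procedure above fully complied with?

(1) due by November 27, 2030 + 21 days = December 18, 2030; December 11, 2030 is within that limit.
(2) the permitted window runs from December 24, 2030 + 12 = January 5, 2031 to December 24, 2030 + 27 = January 20, 2031; done January 19, 2031, which is between those dates.
(3) permitted from December 11, 2030 + 39 days = January 19, 2031 onward; January 28, 2031 is on or after that date.
(4) due by January 28, 2031 + 10 days = February 7, 2031; done January 29, 2031 — timely.
(5) due by January 28, 2031 + 55 days = March 24, 2031; March 22, 2031 is within that limit.
(6) the permitted window runs from March 27, 2031 + 20 = April 16, 2031 to March 27, 2031 + 30 = April 26, 2031; done May 1, 2031 — 5 days after the window closed.

No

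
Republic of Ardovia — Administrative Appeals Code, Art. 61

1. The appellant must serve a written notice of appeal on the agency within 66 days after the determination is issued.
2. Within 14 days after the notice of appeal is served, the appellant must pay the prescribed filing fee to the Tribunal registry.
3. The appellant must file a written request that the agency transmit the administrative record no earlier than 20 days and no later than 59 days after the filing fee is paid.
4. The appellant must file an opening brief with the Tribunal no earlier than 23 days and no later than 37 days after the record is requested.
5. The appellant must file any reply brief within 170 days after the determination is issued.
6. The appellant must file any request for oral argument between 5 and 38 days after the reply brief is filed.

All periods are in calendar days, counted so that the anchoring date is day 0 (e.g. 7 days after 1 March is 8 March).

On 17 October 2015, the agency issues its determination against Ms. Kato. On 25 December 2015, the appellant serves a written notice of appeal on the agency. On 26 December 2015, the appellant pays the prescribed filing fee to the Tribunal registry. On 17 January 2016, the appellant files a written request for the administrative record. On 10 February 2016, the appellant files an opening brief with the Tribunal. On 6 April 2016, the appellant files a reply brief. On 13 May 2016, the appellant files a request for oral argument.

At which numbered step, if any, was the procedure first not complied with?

Step 1

Step 1: 66 days after 17 October 2015 (when the determination is issued) is 22 December 2015; 25 December 2015 misses that deadline by 3 days.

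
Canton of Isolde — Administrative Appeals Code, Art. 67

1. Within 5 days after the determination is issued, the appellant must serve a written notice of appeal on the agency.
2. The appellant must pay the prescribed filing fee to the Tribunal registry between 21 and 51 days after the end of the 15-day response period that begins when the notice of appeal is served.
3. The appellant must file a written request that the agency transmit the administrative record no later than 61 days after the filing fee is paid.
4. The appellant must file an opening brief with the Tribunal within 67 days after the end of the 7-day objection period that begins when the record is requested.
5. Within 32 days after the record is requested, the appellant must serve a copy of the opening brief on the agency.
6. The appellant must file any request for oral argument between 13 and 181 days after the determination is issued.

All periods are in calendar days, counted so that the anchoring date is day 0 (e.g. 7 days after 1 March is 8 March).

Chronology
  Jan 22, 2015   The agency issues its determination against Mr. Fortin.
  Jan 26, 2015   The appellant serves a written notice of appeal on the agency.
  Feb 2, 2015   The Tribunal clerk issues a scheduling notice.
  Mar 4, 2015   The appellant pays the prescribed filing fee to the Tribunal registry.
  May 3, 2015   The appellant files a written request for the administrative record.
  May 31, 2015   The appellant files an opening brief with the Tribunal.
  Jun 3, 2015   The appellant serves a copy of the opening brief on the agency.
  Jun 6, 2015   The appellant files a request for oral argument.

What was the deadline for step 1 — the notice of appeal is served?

Jan 27, 2015

Step 1 runs from Jan 22, 2015, when the determination is issued. 5 days after Jan 22, 2015 is Jan 27, 2015.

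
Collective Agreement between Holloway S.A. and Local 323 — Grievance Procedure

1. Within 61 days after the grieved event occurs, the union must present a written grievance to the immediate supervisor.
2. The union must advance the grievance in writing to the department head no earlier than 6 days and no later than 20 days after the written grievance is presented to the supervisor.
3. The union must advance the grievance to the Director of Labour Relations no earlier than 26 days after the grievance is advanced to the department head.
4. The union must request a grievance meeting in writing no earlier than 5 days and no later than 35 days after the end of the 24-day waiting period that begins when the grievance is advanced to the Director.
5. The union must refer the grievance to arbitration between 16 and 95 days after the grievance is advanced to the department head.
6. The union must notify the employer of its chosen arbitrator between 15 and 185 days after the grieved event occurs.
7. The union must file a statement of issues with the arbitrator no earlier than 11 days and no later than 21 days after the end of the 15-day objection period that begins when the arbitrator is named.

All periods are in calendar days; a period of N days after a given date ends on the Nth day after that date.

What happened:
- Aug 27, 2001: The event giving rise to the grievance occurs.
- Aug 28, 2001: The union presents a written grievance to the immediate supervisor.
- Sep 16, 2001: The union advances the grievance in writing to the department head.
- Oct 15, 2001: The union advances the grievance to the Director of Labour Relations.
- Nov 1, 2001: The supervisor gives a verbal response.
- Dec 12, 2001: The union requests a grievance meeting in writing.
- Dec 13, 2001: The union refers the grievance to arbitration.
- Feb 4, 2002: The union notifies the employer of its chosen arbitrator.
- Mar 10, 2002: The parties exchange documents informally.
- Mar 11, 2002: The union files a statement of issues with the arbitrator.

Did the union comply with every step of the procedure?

Step 1: 61 days after Aug 27, 2001 (when the grieved event occurs) is Oct 27, 2001; completed Aug 28, 2001, before the deadline.
Step 2: the window is 6–20 days after Aug 28, 2001 (when the written grievance is presented to the supervisor), so Sep 3, 2001 through Sep 17, 2001; done Sep 16, 2001 — within the window.
Step 3: the earliest permitted date is 26 days after Sep 16, 2001 (when the grievance is advanced to the department head), i.e. Oct 12, 2001; Oct 15, 2001 is on or after that date.
Step 4: the window is 5–35 days after Nov 8, 2001 (end of the 24-day waiting period, which began when the grievance is advanced to the Director on Oct 15, 2001), so Nov 13, 2001 through Dec 13, 2001; Dec 12, 2001 falls inside that range.
Step 5: the window is 16–95 days after Sep 16, 2001 (when the grievance is advanced to the department head), so Oct 2, 2001 through Dec 20, 2001; done Dec 13, 2001, which is between those dates.
Step 6: the window is 15–185 days after Aug 27, 2001 (when the grieved event occurs), so Sep 11, 2001 through Feb 28, 2002; Feb 4, 2002 falls inside that range.
Step 7: the window is 11–21 days after Feb 19, 2002 (end of the 15-day objection period, which began when the arbitrator is named on Feb 4, 2002), so Mar 2, 2002 through Mar 12, 2002; Mar 11, 2002 falls inside that range.

Yes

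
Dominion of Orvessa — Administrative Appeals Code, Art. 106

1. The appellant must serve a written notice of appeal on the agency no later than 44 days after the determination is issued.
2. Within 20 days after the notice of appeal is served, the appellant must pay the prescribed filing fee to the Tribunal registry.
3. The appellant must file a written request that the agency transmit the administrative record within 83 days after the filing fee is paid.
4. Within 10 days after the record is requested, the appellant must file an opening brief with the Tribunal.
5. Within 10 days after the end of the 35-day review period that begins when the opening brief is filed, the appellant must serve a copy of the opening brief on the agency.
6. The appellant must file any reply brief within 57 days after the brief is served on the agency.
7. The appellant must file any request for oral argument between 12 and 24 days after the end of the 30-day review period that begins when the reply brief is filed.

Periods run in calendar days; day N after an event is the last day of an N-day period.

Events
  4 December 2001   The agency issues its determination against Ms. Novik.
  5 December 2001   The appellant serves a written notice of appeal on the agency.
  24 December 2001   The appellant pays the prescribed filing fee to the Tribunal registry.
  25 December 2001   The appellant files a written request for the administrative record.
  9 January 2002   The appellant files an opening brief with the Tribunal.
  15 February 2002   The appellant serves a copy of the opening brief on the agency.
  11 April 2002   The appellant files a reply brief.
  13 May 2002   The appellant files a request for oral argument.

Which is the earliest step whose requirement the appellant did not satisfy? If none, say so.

Step 4

Step 1: 44 days after 4 December 2001 (when the determination is issued) is 17 January 2002; 5 December 2001 is within that limit.
Step 2: 20 days after 5 December 2001 (when the notice of appeal is served) is 25 December 2001; completed 24 December 2001, before the deadline.
Step 3: 83 days after 24 December 2001 (when the filing fee is paid) is 17 March 2002; completed 25 December 2001, before the deadline.
Step 4: 10 days after 25 December 2001 (when the record is requested) is 4 January 2002; not done until 9 January 2002, 5 days after the deadline.
Later steps need not be reached.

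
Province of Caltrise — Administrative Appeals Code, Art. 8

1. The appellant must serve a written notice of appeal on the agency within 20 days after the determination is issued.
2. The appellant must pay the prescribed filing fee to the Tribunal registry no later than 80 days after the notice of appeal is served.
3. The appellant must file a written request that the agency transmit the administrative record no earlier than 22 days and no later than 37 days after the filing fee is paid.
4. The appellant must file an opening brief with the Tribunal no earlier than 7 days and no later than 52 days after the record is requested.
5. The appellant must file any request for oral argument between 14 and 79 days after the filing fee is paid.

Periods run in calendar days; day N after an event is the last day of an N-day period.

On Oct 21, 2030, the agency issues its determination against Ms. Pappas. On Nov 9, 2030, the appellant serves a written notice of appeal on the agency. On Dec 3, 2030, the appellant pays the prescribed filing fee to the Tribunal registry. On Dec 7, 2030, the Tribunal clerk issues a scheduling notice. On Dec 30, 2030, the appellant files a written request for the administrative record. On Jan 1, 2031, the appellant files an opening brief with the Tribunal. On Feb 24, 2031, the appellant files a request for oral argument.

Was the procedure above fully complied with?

No

Step 1 — counting 20 days from Oct 21, 2030 (when the determination is issued) gives a deadline of Nov 10, 2030; completed Nov 9, 2030, before the deadline.
Step 2 — counting 80 days from Nov 9, 2030 (when the notice of appeal is served) gives a deadline of Jan 28, 2031; done Dec 3, 2030 — timely.
Step 3 — 22 and 37 days from Dec 3, 2030 (when the filing fee is paid) are Dec 25, 2030 and Jan 9, 2031 respectively; done Dec 30, 2030 — within the window.
Step 4 — 7 and 52 days from Dec 30, 2030 (when the record is requested) are Jan 6, 2031 and Feb 20, 2031 respectively; done Jan 1, 2031 — 5 days before the window opened.
The procedure was therefore not followed at step 4.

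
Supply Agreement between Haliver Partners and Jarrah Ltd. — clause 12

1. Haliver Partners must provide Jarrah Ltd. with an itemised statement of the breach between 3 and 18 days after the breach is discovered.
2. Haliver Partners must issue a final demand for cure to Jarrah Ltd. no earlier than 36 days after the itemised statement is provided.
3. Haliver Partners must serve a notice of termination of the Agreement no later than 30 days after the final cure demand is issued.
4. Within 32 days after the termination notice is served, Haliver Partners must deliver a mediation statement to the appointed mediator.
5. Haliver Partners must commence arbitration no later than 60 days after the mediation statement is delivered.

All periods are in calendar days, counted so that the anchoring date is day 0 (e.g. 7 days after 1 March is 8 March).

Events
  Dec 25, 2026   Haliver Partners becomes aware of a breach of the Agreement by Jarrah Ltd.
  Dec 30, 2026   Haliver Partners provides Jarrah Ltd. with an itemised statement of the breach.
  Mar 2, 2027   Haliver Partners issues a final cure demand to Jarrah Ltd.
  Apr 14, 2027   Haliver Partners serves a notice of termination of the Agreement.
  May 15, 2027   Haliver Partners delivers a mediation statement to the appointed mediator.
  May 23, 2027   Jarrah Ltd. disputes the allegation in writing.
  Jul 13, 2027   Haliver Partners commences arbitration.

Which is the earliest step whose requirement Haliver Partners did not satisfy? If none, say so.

Step 3

Step 1: the window is 3–18 days after Dec 25, 2026 (when the breach is discovered), so Dec 28, 2026 through Jan 12, 2027; done Dec 30, 2026 — within the window.
Step 2: the earliest permitted date is 36 days after Dec 30, 2026 (when the itemised statement is provided), i.e. Feb 4, 2027; done Mar 2, 2027, after the minimum wait.
Step 3: 30 days after Mar 2, 2027 (when the final cure demand is issued) is Apr 1, 2027; Apr 14, 2027 misses that deadline by 13 days.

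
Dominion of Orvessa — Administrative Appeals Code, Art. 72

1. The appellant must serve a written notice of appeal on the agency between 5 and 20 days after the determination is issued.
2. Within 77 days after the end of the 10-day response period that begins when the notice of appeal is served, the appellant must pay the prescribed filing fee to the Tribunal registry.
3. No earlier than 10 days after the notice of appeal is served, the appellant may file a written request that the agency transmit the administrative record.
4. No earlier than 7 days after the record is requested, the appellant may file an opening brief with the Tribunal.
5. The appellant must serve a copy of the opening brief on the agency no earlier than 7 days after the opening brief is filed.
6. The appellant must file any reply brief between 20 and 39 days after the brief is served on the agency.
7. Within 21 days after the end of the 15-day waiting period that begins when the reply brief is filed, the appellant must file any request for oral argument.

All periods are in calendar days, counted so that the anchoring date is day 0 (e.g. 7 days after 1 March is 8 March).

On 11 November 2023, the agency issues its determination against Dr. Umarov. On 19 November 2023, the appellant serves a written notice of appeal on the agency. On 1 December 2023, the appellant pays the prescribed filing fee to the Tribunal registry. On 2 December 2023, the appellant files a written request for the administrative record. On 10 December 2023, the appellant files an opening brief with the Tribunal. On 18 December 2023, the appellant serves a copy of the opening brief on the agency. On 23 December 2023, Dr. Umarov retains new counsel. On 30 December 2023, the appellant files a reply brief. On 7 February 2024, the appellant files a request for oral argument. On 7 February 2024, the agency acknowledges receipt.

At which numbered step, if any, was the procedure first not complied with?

Step 6

Step 1 — 5 and 20 days from 11 November 2023 (when the determination is issued) are 16 November 2023 and 1 December 2023 respectively; done 19 November 2023, which is between those dates.
Step 2 — counting 77 days from 29 November 2023 (end of the 10-day response period, which began when the notice of appeal is served on 19 November 2023) gives a deadline of 14 February 2024; done 1 December 2023 — timely.
Step 3 — must wait 10 days from 19 November 2023 (when the notice of appeal is served), so not before 29 November 2023; done 2 December 2023 — permitted.
Step 4 — must wait 7 days from 2 December 2023 (when the record is requested), so not before 9 December 2023; done 10 December 2023, after the minimum wait.
Step 5 — must wait 7 days from 10 December 2023 (when the opening brief is filed), so not before 17 December 2023; 18 December 2023 is on or after that date.
Step 6 — 20 and 39 days from 18 December 2023 (when the brief is served on the agency) are 7 January 2024 and 26 January 2024 respectively; done 30 December 2023 — 8 days before the window opened.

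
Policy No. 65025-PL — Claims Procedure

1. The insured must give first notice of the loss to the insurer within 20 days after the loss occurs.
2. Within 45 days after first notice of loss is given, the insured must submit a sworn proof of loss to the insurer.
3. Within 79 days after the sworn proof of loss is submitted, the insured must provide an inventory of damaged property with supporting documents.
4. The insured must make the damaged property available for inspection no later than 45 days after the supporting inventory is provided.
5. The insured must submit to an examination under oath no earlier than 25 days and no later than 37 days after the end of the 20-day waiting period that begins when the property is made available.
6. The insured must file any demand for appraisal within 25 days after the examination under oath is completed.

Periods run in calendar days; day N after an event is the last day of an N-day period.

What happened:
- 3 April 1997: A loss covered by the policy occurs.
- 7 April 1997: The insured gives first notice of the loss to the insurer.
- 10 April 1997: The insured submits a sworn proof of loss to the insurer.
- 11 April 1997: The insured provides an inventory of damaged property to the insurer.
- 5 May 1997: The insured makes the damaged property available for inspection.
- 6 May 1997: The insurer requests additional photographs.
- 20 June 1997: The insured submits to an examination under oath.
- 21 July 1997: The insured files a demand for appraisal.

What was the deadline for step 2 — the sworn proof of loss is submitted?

Step 2 runs from 7 April 1997, when first notice of loss is given. 45 days after 7 April 1997 is 22 May 1997.

22 May 1997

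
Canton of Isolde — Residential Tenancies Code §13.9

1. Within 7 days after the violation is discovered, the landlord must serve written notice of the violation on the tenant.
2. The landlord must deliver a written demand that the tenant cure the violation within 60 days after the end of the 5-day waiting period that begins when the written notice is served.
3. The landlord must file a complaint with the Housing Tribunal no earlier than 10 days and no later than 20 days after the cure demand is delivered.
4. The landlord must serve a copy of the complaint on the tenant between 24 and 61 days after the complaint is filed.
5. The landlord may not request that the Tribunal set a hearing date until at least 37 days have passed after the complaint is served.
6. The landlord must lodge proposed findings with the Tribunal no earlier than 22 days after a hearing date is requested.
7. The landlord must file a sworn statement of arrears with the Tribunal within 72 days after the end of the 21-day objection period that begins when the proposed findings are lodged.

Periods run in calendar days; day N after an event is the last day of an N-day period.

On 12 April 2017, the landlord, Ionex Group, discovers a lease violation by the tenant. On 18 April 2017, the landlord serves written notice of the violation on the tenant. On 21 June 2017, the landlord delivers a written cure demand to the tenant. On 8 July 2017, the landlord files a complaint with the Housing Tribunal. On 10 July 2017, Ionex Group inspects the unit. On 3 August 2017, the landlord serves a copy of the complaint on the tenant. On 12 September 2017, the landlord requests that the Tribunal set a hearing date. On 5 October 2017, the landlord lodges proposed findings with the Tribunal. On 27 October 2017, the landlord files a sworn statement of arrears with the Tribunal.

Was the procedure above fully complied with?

Yes

Step 1: 7 days after 12 April 2017 (when the violation is discovered) is 19 April 2017; 18 April 2017 is within that limit.
Step 2: 60 days after 23 April 2017 (end of the 5-day waiting period, which began when the written notice is served on 18 April 2017) is 22 June 2017; 21 June 2017 is within that limit.
Step 3: the window is 10–20 days after 21 June 2017 (when the cure demand is delivered), so 1 July 2017 through 11 July 2017; 8 July 2017 falls inside that range.
Step 4: the window is 24–61 days after 8 July 2017 (when the complaint is filed), so 1 August 2017 through 7 September 2017; 3 August 2017 falls inside that range.
Step 5: the earliest permitted date is 37 days after 3 August 2017 (when the complaint is served), i.e. 9 September 2017; done 12 September 2017, after the minimum wait.
Step 6: the earliest permitted date is 22 days after 12 September 2017 (when a hearing date is requested), i.e. 4 October 2017; 5 October 2017 is on or after that date.
Step 7: 72 days after 26 October 2017 (end of the 21-day objection period, which began when the proposed findings are lodged on 5 October 2017) is 6 January 2018; 27 October 2017 is within that limit.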